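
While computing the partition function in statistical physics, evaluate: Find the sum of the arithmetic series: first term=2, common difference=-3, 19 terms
Last term: a_n = 2+(19-1)·-3 = -52
Sum = n(a_1+a_n)/2 = 19(2+(-52))/2 = -475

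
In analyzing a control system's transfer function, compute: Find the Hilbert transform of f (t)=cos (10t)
The Hilbert transform shifts each frequency component by -pi/2.
H{cos(wt)} = sin(wt)
With w = 10: H{cos(10t)} = sin(10t)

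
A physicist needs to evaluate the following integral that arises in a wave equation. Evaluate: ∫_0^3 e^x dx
Antiderivative: e^x
Evaluate: (e^3 - 1)

Answer: e^3 - 1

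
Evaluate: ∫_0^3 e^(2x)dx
Antiderivative: (1/2)e^(2x)
Evaluate: (1/2)(e^6-1)

Answer: (e^6-1)/2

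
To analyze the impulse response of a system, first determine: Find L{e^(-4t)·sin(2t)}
First shifting: L{e^(at)f(t)} = F(s-a)
L{sin(2t)} = 2/(s² + 4)
Shift: 2/((s + 4)² + 4)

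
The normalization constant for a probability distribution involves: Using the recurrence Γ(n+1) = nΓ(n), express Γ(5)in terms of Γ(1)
Γ(5) = 4Γ(4) = 4·3Γ(3) = ... = 4!·Γ(1) = 24·Γ(1)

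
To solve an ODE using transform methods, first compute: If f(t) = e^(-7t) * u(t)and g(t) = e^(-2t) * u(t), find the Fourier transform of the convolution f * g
By the convolution theorem: F{f*g} = F(omega)*G(omega)
F(omega) = 1/(7 + j*omega), G(omega) = 1/(2 + j*omega)
F{f*g} = 1/((7 + j*omega)(2 + j*omega))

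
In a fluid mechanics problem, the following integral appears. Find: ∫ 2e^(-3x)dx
Since d/dx[e^(-3x)]=-3e^(-3x), we get -2/3 e^(-3x) + C

Answer: (-2/3)e^(-3x) + C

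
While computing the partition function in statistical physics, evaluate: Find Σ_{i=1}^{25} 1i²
= 1·n(n + 1)(2n + 1)/6 = 1·25·26·51/6 = 5525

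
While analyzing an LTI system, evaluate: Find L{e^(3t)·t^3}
First shifting: L{e^(at)f(t)} = F(s-a)
L{t^3} = 6/s^4
Shift s → s-3: 6/(s-3)^4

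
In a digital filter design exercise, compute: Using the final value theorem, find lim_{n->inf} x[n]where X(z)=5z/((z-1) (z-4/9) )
Final value theorem: lim x[n]=lim_{z->1} (z-1)*X(z)
(z-1)*X(z)=5z/(z-4/9)
As z->1: 5/(1-4/9)=5/(5/9)=9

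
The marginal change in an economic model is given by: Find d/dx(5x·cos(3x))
Product rule: (fg)'=f'g + fg'
f=5x, f'=5
g=cos(3x), g'=-3·sin(3x)

Answer: 5·cos(3x) - 15x·sin(3x)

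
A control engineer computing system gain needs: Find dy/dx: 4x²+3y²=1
Differentiate: 8x+6y·(dy/dx) = 0
dy/dx = -8x/(6y) = -(4/3)·(x/y)

Answer: dy/dx = -(4/3)·(x/y)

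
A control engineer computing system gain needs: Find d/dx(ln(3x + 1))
Chain rule: d/dx[ln(u)] = u'/u where u = 3x+1
u' = 3

Answer: (3)/(3x+1)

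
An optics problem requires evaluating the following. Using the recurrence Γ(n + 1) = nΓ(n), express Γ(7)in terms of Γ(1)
Γ(7) = 6Γ(6) = 6·5Γ(5) = ... = 6!·Γ(1) = 720·Γ(1)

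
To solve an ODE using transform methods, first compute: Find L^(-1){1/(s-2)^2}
L^(-1){1/(s-a)^n}=t^(n-1)·e^(at)/(n-1)!
Here a=2, n=2: t^1·e^(2t)/1

Answer: t·e^(2t)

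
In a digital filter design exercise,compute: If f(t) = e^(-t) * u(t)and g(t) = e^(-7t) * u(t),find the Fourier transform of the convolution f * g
By the convolution theorem: F{f * g} = F(omega) * G(omega)
F(omega) = 1/(1+j * omega), G(omega) = 1/(7+j * omega)
F{f * g} = 1/((1+j * omega)(7+j * omega))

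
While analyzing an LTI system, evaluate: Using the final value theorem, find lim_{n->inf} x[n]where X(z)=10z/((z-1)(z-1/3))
Final value theorem: lim x[n]=lim_{z->1} (z-1) * X(z)
(z-1) * X(z)=10z/(z-1/3)
As z->1: 10/(1 - 1/3)=10/(2/3)=15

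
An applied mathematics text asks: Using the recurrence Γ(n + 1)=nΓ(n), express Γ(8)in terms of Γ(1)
Γ(8)=7Γ(7)=7·6Γ(6)=...=7!·Γ(1)=5040·Γ(1)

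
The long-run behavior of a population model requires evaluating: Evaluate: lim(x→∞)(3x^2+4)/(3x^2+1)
Divide numerator and denominator by x^2:
lim (3 + 4/x^2)/(3 + 1/x^2) = 1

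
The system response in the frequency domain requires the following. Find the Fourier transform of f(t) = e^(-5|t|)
Using the standard pair: F{e^(-a|t|)} = 2a/(a^2 + omega^2)
With a = 5: F(omega) = 10/(25 + omega^2)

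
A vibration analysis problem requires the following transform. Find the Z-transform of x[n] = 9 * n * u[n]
Z{n*u[n]}=z/(z-1)^2
By linearity: Z{9*n*u[n]}=9z/(z-1)^2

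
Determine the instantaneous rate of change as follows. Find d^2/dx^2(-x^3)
Apply power rule 2 times:
d^1: -3x^2
d^2: -6x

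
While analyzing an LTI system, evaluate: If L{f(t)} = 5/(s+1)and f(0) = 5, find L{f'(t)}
L{f'(t)} = s·F(s) - f(0) = 5s/(s + 1) - 5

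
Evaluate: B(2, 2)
B(x,y)=Γ(x)Γ(y)/Γ(x + y)=(x-1)!(y-1)!/(x + y-1)!
B(2,2)=1!·1!/3!=1/6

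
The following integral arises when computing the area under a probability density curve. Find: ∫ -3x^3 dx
Using power rule: ∫ -3x^3 dx=-3/4 x^4 + C=(-3/4)x^4 + C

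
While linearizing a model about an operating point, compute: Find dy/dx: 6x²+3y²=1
Differentiate: 12x + 6y·(dy/dx)=0
dy/dx=-12x/(6y)=-2·(x/y)

Answer: dy/dx=-2·(x/y)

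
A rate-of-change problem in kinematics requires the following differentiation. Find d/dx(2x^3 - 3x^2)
Power rule: d/dx(ax^n) = n·a·x^(n-1)
Term by term: 6·x^2-6·x

Answer: 6x^2-6x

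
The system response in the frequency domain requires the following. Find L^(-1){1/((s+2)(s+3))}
Partial fractions: 1/((s + 2)(s + 3))=A/(s + 2) + B/(s + 3)
Cover-up: A=1/(s + 3)|_{s=-2}=1; B=1/(s + 2)|_{s=-3}=-1
L^(-1)=e^(-2t) - e^(-3t)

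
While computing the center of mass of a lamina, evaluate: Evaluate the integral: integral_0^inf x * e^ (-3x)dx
This is a Gamma integral. Substitute u=3x (du=3 dx):
integral_0^inf x * e^(-3x) dx=(1/3^2) integral_0^inf u^1 * e^(-u) du
=Gamma(2)/3^2=1!/3^2=1/9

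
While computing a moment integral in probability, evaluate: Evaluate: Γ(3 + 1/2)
Γ(n + 1/2)=(2n)!√π/(4^n·n!)
=720√π/(64·6)=(15/8)·√π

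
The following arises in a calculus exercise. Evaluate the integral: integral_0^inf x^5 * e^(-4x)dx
This is a Gamma integral. Substitute u=4x (du=4 dx):
integral_0^inf x^5*e^(-4x) dx=(1/4^6) integral_0^inf u^5*e^(-u) du
=Gamma(6)/4^6=5!/4^6=120/4096

Answer: 15/512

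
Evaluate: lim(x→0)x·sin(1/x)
Squeeze theorem: -|x| ≤ x·sin(1/x) ≤ |x|
Since x → 0 as x → 0, by squeeze theorem the limit is 0

Answer: 0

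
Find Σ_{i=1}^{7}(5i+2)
= 5·Σ i + 2·7 = 5·28 + 14 = 154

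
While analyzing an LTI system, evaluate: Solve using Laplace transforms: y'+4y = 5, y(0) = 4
Take L of both sides: sY(s)-4+4Y(s)=5/s
Y(s)(s+4)=5/s+4
Y(s)=5/(s(s+4))+4/(s+4)
Partial fractions: 5/(s(s+4))=(5/4)/s - (5/4)/(s+4)
So Y(s)=(5/4)/s+(11/4)/(s+4)
Inverse transform (L^(-1){1/s}=1, L^(-1){1/(s+4)}=e^(-4t)):

Answer: y(t)=5/4+(11/4)·e^(-4t)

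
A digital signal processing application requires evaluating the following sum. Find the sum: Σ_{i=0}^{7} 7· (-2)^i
Geometric series: S = a(1 - r^n)/(1 - r)
a = 7, r = -2, n = 8
S = 7(1 - 256)/3 = -595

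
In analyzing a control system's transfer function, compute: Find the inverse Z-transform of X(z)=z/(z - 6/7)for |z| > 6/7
Standard pair: z/(z-a) <-> a^n*u[n] for causal signals
With a=6/7: x[n]=(6/7)^n*u[n]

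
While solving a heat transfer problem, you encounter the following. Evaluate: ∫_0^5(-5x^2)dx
Step 1: Find antiderivative F(x) = (-5/3)x^3
Step 2: F(5) - F(0) = -625/3 - (0) = -625/3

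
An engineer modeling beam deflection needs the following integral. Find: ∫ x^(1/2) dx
Power rule: ∫ x^(1/2) dx = x^(3/2)/(3/2) + C

Answer: (2/3)·x^(3/2) + C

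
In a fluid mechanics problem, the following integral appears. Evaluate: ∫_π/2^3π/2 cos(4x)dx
Antiderivative: sin(4x)/4
Evaluate at bounds: [sin(4·3π/2)/4] - [sin(4·π/2)/4]
=((0) - (0))/4=0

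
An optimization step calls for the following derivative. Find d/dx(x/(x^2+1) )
Quotient rule: (f/g)'=(f'g - fg')/g²
f=x, f'=1
g=x^2+1, g'=2x

Answer: (1·(x^2+1)-2x^2)/(x^2+1)²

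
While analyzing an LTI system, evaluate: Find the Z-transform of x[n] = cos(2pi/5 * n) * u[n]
Z{cos(w0 * n) * u[n]}=z(z - cos(w0))/(z^2-2z * cos(w0)+1)
With w0=2pi/5: X(z)=z(z - cos(2pi/5))/(z^2-2z * cos(2pi/5)+1)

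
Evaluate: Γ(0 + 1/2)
Γ(1/2)=√π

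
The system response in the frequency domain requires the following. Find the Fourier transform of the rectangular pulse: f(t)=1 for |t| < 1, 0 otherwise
F(omega) = integral from -1 to 1 of e^(-j*omega*t) dt
= 2*sin(1*omega)/omega = 2*sinc(1*omega/pi)

Answer: 2*sin(1*omega)/omega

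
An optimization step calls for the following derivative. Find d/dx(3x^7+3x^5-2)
Power rule: d/dx(ax^n) = n·a·x^(n-1)
Term by term: 21·x^6+15·x^4

Answer: 21x^6+15x^4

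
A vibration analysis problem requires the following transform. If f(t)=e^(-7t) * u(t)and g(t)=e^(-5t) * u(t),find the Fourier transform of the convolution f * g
By the convolution theorem: F{f * g} = F(omega) * G(omega)
F(omega) = 1/(7 + j * omega), G(omega) = 1/(5 + j * omega)
F{f * g} = 1/((7 + j * omega)(5 + j * omega))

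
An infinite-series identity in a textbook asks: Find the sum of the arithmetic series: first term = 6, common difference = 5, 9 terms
Last term: a_n = 6+(9-1)·5 = 46
Sum = n(a_1+a_n)/2 = 9(6+46)/2 = 234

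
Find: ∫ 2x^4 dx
Using power rule: ∫ 2x^4 dx = 2/5 x^5 + C = (2/5)x^5 + C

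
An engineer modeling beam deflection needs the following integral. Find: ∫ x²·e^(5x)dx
Integration by parts twice:
First: u=x², dv=e^(5x) dx => x²e^(5x)/5 - (2/5)∫ xe^(5x) dx
Second (∫ xe^(5x) dx): xe^(5x)/5 - e^(5x)/25
Combining: e^(5x)(x²/5 - 2x/25 + 2/125) + C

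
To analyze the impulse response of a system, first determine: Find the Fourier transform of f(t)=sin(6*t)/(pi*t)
sin(W * t)/(pi * t)=(W/pi) * sinc(W * t/pi) is the impulse response of the ideal low-pass filter with cutoff W (here W=6).
Its Fourier transform is a rectangular function:
F(omega)=1 for |omega| < 6, 0 otherwise

Answer: rect(omega/12) [i.e., 1 for |omega| < 6, 0 otherwise]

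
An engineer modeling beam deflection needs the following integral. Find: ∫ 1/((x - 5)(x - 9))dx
Partial fractions: 1/((x-5)(x-9))=A/(x-5) + B/(x-9)
A=-1/4, B=1/4
∫ [-1/4· 1/(x-5) + 1/4· 1/(x-9)] dx
=(1/4)[ln|x-9| - ln|x-5|] + C

Answer: (1/4)·ln|(x-9)/(x-5)| + C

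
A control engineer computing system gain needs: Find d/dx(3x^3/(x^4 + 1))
Quotient rule: (f/g)'=(f'g - fg')/g²
f=3x^3, f'=9x^2
g=x^4+1, g'=4x^3

Answer: (9x^2·(x^4+1)-12x^6)/(x^4+1)²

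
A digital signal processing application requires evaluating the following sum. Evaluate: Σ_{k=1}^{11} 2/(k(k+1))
Partial fractions: 2/(k(k + 1)) = 2/k - 2/(k + 1)
Telescoping sum: 2(1 - 1/12) = 2·11/12

Answer: 11/6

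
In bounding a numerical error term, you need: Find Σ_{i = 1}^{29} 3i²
= 3·n(n + 1)(2n + 1)/6 = 3·29·30·59/6 = 25665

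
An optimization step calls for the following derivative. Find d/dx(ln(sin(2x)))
Chain rule: d/dx[ln(u)] = u'/u where u = sin(2x)
u' = 2cos(2x)

Answer: (2cos(2x))/(sin(2x))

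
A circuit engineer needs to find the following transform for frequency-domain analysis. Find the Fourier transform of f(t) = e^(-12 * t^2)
The Fourier transform of a Gaussian e^(-a * t^2) is sqrt(pi/a) * e^(-omega^2/(4a)).
With a = 12: F(omega) = sqrt(pi/12) * e^(-omega^2/48)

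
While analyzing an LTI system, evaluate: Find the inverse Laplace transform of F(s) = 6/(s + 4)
L^(-1){6/(s-a)} = c·e^(at)
Here a = -4, c = 6

Answer: 6e^(-4t)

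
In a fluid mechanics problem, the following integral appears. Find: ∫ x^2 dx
Using power rule: ∫ x^2 dx=1/3 x^3+C=(1/3)x^3+C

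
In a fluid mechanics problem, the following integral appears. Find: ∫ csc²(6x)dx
Since d/dx[-cot(6x)]=6csc²(6x), integral=-cot(6x)/6+C

Answer: (-1/6)cot(6x)+C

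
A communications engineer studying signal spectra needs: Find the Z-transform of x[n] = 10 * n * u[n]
Z{n * u[n]}=z/(z-1)^2
By linearity: Z{10 * n * u[n]}=10z/(z-1)^2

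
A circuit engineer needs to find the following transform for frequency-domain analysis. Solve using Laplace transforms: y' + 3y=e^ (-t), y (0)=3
Take L: sY - 3+3Y=1/(s+1)
Y(s+3)=1/(s+1)+3
Y=1/((s+1)(s+3))+3/(s+3)
Partial fractions: 1/((s+1)(s+3))=(1/2)/(s+1) - (1/2)/(s+3)
So Y=(1/2)/(s+1)+(5/2)/(s+3)
Inverse Laplace transform (L^(-1){1/(s+1)}=e^(-t), L^(-1){1/(s+3)}=e^(-3t)):

Answer: y(t)=(1/2)·e^(-t)+(5/2)·e^(-3t)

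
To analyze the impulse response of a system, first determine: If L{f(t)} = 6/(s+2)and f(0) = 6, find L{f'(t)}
L{f'(t)} = s·F(s) - f(0) = 6s/(s+2)-6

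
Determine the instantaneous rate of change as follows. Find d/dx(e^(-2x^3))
Chain rule: d/dx[e^u] = e^u · u' where u = -2x^3
u' = -6x^2

Answer: -6x^2·e^(-2x^3)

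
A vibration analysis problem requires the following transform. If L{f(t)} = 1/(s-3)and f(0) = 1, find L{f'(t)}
L{f'(t)} = s·F(s) - f(0) = s/(s-3)-1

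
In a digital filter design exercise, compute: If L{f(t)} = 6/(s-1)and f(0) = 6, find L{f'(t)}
L{f'(t)} = s·F(s) - f(0) = 6s/(s-1)-6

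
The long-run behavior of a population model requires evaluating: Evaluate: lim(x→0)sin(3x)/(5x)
L'Hôpital (0/0): lim 3cos(3x)/5 = 3/5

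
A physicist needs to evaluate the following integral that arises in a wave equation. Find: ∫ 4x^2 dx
Using power rule: ∫ 4x^2 dx=4/3 x^3+C=(4/3)x^3+C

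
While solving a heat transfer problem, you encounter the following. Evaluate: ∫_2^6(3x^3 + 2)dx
Step 1: Find antiderivative F(x) = (3/4)x^4 + 2x
Step 2: F(6) - F(2) = 984 - (16) = 968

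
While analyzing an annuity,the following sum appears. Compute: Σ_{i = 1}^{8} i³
Using formula: Σ i^3=[n(n+1)/2]²=[8·9/2]²=1296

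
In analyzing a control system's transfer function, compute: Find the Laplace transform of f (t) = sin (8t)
L{sin(wt)} = w/(s² + w²)
L{sin(8t)} = 8/(s² + 64)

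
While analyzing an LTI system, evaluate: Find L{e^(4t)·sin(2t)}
First shifting: L{e^(at)f(t)}=F(s-a)
L{sin(2t)}=2/(s² + 4)
Shift: 2/((s-4)² + 4)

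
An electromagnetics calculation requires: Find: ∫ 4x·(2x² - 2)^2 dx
Let u = 2x² - 2, du = 4x dx
∫ u^2 du = u^3/3+C

Answer: (2x² - 2)^3/3+C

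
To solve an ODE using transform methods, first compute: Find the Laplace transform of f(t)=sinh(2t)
L{sinh(at)} = a/(s²-a²)
L{sinh(2t)} = 2/(s²-4)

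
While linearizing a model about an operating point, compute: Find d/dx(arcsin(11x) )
d/dx[arcsin(u)] = u'/√(1-u²), u = 11x, u' = 11

Answer: 11/√(1-121x²)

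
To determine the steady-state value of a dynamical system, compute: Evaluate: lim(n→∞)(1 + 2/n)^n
This is the definition of e^2: lim(1+2/n)^n=e^2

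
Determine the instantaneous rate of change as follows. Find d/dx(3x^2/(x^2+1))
Quotient rule: (f/g)'=(f'g - fg')/g²
f=3x^2, f'=6x
g=x^2+1, g'=2x

Answer: (6x·(x^2+1)-6x^3)/(x^2+1)²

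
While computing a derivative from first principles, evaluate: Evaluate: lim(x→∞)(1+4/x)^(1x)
Rewrite as [(1+4/x)^x]^1.
lim(1+4/x)^x=e^4, so limit=(e^4)^1=e^4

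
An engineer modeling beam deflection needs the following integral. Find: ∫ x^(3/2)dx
Power rule: ∫ x^(3/2) dx=x^(5/2)/(5/2)+C

Answer: (2/5)·x^(5/2)+C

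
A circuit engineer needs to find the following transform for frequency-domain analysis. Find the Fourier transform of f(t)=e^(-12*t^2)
The Fourier transform of a Gaussian e^(-a*t^2) is sqrt(pi/a)*e^(-omega^2/(4a)).
With a = 12: F(omega) = sqrt(pi/12)*e^(-omega^2/48)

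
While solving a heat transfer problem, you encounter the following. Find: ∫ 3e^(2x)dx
Since d/dx[e^(2x)]=2e^(2x), we get 3/2 e^(2x)+C

Answer: (3/2)e^(2x)+C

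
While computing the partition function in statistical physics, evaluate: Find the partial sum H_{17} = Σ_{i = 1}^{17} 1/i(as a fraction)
H_17=1 + 1/2 + 1/3 + ... + 1/17
=42142223/12252240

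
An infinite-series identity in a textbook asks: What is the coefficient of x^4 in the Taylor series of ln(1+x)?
ln(1+x)=Σ (-1)^(n+1) x^n/n
Coefficient of x^4=(-1)^5/4=-1/4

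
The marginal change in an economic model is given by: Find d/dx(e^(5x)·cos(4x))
Product rule: (fg)'=f'g + fg'
f=e^(5x), f'=5·e^(5x)
g=cos(4x), g'=-4·sin(4x)

Answer: 5·e^(5x)·cos(4x) - 4·e^(5x)·sin(4x)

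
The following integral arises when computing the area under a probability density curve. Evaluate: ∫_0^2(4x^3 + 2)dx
Step 1: Find antiderivative F(x) = x^4 + 2x
Step 2: F(2) - F(0) = 20 - (0) = 20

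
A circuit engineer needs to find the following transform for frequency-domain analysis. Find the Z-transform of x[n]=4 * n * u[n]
Z{n*u[n]} = z/(z-1)^2
By linearity: Z{4*n*u[n]} = 4z/(z-1)^2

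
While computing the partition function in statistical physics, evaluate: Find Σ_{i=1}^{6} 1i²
=1·n(n+1)(2n+1)/6=1·6·7·13/6=91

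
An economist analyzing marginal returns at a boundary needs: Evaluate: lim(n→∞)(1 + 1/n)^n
This is the definition of e^1: lim(1+1/n)^n = e^1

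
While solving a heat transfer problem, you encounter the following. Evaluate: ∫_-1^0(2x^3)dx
Step 1: Find antiderivative F(x)=(1/2)x^4
Step 2: F(0) - F(-1)=0 - (1/2)=-1/2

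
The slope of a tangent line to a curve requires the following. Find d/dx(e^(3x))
Chain rule: d/dx[e^u]=e^u · u' where u=3x
u'=3

Answer: 3·e^(3x)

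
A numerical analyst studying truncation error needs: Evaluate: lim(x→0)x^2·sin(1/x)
Squeeze theorem: -|x^2| ≤ x^2·sin(1/x) ≤ |x^2|
Since x^2 → 0 as x → 0, by squeeze theorem the limit is 0

Answer: 0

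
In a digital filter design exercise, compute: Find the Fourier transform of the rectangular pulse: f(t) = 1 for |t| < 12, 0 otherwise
F(omega) = integral from -12 to 12 of e^(-j * omega * t) dt
= 2 * sin(12 * omega)/omega = 24 * sinc(12 * omega/pi)

Answer: 2 * sin(12 * omega)/omega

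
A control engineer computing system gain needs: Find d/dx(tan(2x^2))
Chain rule: d/dx[tan(u)]=sec²(u)·u' where u=2x^2
u'=4x

Answer: 4x·sec²(2x^2)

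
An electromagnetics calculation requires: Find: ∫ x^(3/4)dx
Power rule: ∫ x^(3/4) dx = x^(7/4)/(7/4)+C

Answer: (4/7)·x^(7/4)+C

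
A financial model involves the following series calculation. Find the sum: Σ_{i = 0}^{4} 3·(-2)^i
Geometric series: S = a(1 - r^n)/(1 - r)
a = 3, r = -2, n = 5
S = 3(1+32)/3 = 33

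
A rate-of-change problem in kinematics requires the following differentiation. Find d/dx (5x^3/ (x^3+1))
Quotient rule: (f/g)' = (f'g - fg')/g²
f = 5x^3, f' = 15x^2
g = x^3 + 1, g' = 3x^2

Answer: (15x^2·(x^3 + 1) - 15x^5)/(x^3 + 1)²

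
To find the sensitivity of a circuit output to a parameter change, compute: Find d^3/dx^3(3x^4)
Apply power rule 3 times:
d^1: 12x^3
d^2: 36x^2
d^3: 72x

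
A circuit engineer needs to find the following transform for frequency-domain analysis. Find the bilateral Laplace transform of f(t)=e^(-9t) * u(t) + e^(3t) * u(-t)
For e^(-9t)*u(t): L = 1/(s+9), Re(s) > -9
For e^(3t)*u(-t): L = -1/(s-3), Re(s) < 3
Combined: F(s) = 1/(s+9)-1/(s-3), -9 < Re(s) < 3

Answer: 1/(s+9)-1/(s-3), ROC: -9 < Re(s) < 3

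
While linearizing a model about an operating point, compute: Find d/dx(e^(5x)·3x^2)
Product rule: (fg)' = f'g+fg'
f = e^(5x), f' = 5·e^(5x)
g = 3x^2, g' = 6x

Answer: 15·e^(5x)·x^2+6·e^(5x)·x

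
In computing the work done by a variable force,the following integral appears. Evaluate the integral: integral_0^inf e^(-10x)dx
integral_0^inf e^(-10x) dx = [-1/10*e^(-10x)]_0^inf
= 0 - (-1/10) = 1/10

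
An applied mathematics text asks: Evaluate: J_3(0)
J_n(0)=0 for all n > 0 (Bessel function of first kind)
J_3(0)=0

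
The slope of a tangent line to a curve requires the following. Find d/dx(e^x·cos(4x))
Product rule: (fg)' = f'g + fg'
f = e^x, f' = e^x
g = cos(4x), g' = -4·sin(4x)

Answer: e^x·cos(4x) - 4·e^x·sin(4x)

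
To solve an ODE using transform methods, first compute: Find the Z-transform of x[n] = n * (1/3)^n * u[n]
Using the property Z{n * a^n * u[n]}=az/(z-a)^2
With a=1/3: X(z)=(1/3)z/(z - 1/3)^2, |z| > 1/3

Answer: (1/3)z/(z - 1/3)^2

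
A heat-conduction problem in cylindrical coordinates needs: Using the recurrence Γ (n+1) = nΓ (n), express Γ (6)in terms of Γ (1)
Γ(6) = 5Γ(5) = 5·4Γ(4) = ... = 5!·Γ(1) = 120·Γ(1)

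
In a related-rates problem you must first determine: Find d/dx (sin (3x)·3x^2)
Product rule: (fg)' = f'g + fg'
f = sin(3x), f' = 3·cos(3x)
g = 3x^2, g' = 6x

Answer: 9·cos(3x)·x^2 + 6·sin(3x)·x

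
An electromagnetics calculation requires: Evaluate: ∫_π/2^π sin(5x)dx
Antiderivative: -cos(5x)/5
Evaluate at bounds: [-cos(5·π)/5] - [-cos(5·π/2)/5]
= (-(-1)+(0))/5 = 1/5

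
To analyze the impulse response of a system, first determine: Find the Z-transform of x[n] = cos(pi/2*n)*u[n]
Z{cos(w0*n)*u[n]} = z(z - cos(w0))/(z^2 - 2z*cos(w0) + 1)
With w0 = pi/2: X(z) = z(z - cos(pi/2))/(z^2 - 2z*cos(pi/2) + 1)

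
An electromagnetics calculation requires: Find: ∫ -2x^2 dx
Using power rule: ∫ -2x^2 dx=-2/3 x^3 + C=(-2/3)x^3 + C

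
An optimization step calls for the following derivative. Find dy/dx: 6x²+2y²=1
Differentiate: 12x+4y·(dy/dx)=0
dy/dx=-12x/(4y)=-3·(x/y)

Answer: dy/dx=-3·(x/y)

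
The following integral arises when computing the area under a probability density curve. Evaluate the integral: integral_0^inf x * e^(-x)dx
This is a Gamma integral. Substitute u = 1x:
integral_0^inf x*e^(-x) dx = (1/1^2) integral_0^inf u^1*e^(-u) du
= Gamma(2)/1^2 = 1!/1^2 = 1/1

Answer: 1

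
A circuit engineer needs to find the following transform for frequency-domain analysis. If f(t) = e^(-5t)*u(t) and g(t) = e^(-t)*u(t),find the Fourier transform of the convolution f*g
By the convolution theorem: F{f*g}=F(omega)*G(omega)
F(omega)=1/(5 + j*omega), G(omega)=1/(1 + j*omega)
F{f*g}=1/((5 + j*omega)(1 + j*omega))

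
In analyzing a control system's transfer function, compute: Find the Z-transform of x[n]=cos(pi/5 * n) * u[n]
Z{cos(w0*n)*u[n]}=z(z - cos(w0))/(z^2 - 2z*cos(w0) + 1)
With w0=pi/5: X(z)=z(z - cos(pi/5))/(z^2 - 2z*cos(pi/5) + 1)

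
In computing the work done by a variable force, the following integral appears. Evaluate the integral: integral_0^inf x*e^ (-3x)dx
This is a Gamma integral. Substitute u = 3x (du = 3 dx):
integral_0^inf x*e^(-3x) dx = (1/3^2) integral_0^inf u^1*e^(-u) du
= Gamma(2)/3^2 = 1!/3^2 = 1/9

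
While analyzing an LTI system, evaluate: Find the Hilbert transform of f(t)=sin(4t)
The Hilbert transform shifts each frequency component by -pi/2.
H{sin(wt)}=-cos(wt)
With w=4: H{sin(4t)}=-cos(4t)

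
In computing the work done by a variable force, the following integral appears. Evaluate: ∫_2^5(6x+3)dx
Step 1: Find antiderivative F(x) = 3x^2 + 3x
Step 2: F(5) - F(2) = 90 - (18) = 72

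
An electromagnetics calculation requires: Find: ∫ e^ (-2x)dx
Since d/dx[e^(-2x)]=-2e^(-2x), we get -1/2 e^(-2x) + C

Answer: (-1/2)e^(-2x) + C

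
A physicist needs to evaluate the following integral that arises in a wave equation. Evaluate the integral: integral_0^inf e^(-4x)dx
integral_0^inf e^(-4x) dx = [-1/4*e^(-4x)]_0^inf
= 0 - (-1/4) = 1/4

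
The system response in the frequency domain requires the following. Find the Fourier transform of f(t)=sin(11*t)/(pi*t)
sin(W*t)/(pi*t)=(W/pi)*sinc(W*t/pi) is the impulse response of the ideal low-pass filter with cutoff W (here W=11).
Its Fourier transform is a rectangular function:
F(omega)=1 for |omega| < 11, 0 otherwise

Answer: rect(omega/22) [i.e., 1 for |omega| < 11, 0 otherwise]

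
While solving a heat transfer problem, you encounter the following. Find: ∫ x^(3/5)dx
Power rule: ∫ x^(3/5) dx = x^(8/5)/(8/5)+C

Answer: (5/8)·x^(8/5)+C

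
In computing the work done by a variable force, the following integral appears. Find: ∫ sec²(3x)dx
Since d/dx[tan(3x)] = 3sec²(3x), integral = tan(3x)/3 + C

Answer: (1/3)tan(3x) + C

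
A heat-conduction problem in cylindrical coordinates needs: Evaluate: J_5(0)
J_n(0) = 0 for all n > 0 (Bessel function of first kind)
J_5(0) = 0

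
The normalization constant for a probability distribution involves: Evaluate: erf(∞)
erf(∞) = 1 (the error function converges to 1)

Answer: 1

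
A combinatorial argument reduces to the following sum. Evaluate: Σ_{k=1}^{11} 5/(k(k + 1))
Partial fractions: 5/(k(k+1)) = 5/k - 5/(k+1)
Telescoping sum: 5(1-1/12) = 5·11/12

Answer: 55/12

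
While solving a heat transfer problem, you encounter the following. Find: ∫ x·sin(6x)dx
By parts: u = x, dv = sin(6x) dx
du = dx, v = -cos(6x)/6
= -x·cos(6x)/6+sin(6x)/6²+C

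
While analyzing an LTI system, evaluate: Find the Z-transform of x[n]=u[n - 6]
Using the time-shift property: Z{u[n-6]}=z^(-6) * z/(z-1)
=z^(-5)/(z-1)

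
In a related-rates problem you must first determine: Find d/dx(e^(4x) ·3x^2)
Product rule: (fg)' = f'g + fg'
f = e^(4x), f' = 4·e^(4x)
g = 3x^2, g' = 6x

Answer: 12·e^(4x)·x^2 + 6·e^(4x)·x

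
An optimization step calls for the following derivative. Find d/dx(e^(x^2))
Chain rule: d/dx[e^u]=e^u · u' where u=x^2
u'=2x

Answer: 2x·e^(x^2)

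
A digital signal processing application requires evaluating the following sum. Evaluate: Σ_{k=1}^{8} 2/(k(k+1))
Partial fractions: 2/(k(k + 1)) = 2/k - 2/(k + 1)
Telescoping sum: 2(1 - 1/9) = 2·8/9

Answer: 16/9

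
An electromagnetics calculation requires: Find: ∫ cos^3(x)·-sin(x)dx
Let u = cos(x), du = -sin(x) dx
∫ u^3 du = u^4/4 + C

Answer: cos^4(x)/4 + C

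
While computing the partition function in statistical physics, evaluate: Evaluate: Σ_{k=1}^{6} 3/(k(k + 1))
Partial fractions: 3/(k(k+1)) = 3/k - 3/(k+1)
Telescoping sum: 3(1-1/7) = 3·6/7

Answer: 18/7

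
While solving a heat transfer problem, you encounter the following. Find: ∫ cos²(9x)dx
Using identity cos²(u) = (1 + cos(2u))/2:
∫ (1 + cos(18x))/2 dx = x/2 + sin(18x)/36 + C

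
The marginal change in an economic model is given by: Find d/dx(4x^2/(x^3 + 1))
Quotient rule: (f/g)' = (f'g - fg')/g²
f = 4x^2, f' = 8x
g = x^3 + 1, g' = 3x^2

Answer: (8x·(x^3 + 1) - 12x^4)/(x^3 + 1)²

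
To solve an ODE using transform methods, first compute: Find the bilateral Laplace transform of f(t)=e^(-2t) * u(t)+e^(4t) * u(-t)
For e^(-2t) * u(t): L = 1/(s + 2), Re(s) > -2
For e^(4t) * u(-t): L = -1/(s-4), Re(s) < 4
Combined: F(s) = 1/(s + 2) - 1/(s-4), -2 < Re(s) < 4

Answer: 1/(s + 2) - 1/(s-4), ROC: -2 < Re(s) < 4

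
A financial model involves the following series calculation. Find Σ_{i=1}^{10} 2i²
= 2·n(n+1)(2n+1)/6 = 2·10·11·21/6 = 770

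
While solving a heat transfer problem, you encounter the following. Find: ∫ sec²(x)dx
Since d/dx[tan(x)]=sec²(x), integral=tan(x)+C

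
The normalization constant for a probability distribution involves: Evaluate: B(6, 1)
B(x,y)=Γ(x)Γ(y)/Γ(x + y)=(x-1)!(y-1)!/(x + y-1)!
B(6,1)=5!·0!/6!=1/6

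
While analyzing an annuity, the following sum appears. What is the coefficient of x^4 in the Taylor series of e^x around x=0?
Taylor series of e^x=Σ x^n/n!
Coefficient of x^4=1/4!=1/24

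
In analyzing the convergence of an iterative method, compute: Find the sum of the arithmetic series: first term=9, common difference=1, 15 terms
Last term: a_n = 9 + (15 - 1)·1 = 23
Sum = n(a_1 + a_n)/2 = 15(9 + 23)/2 = 240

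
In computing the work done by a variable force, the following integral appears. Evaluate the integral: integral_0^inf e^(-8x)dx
integral_0^inf e^(-8x) dx = [-1/8*e^(-8x)]_0^inf
= 0 - (-1/8) = 1/8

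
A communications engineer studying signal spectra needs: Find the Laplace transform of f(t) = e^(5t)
L{e^(at)}=1/(s-a)
L{e^(5t)}=1/(s-5)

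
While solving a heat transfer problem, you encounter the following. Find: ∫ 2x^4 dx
Using power rule: ∫ 2x^4 dx = 2/5 x^5 + C = (2/5)x^5 + C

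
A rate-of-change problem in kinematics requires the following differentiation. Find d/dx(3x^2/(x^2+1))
Quotient rule: (f/g)'=(f'g - fg')/g²
f=3x^2, f'=6x
g=x^2 + 1, g'=2x

Answer: (6x·(x^2 + 1) - 6x^3)/(x^2 + 1)²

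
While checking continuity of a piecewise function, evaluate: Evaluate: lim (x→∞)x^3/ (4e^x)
Apply L'Hôpital 3 times (∞/∞ each time):
Eventually get 3!/(4e^x) → 0

Answer: 0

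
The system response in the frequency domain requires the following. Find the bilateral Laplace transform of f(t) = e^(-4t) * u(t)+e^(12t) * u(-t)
For e^(-4t)*u(t): L=1/(s+4), Re(s) > -4
For e^(12t)*u(-t): L=-1/(s-12), Re(s) < 12
Combined: F(s)=1/(s+4)-1/(s-12), -4 < Re(s) < 12

Answer: 1/(s+4)-1/(s-12), ROC: -4 < Re(s) < 12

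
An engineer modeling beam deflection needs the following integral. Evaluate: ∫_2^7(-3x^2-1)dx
Step 1: Find antiderivative F(x) = -x^3 - x
Step 2: F(7) - F(2) = -350 - (-10) = -340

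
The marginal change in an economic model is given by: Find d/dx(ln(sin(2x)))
Chain rule: d/dx[ln(u)]=u'/u where u=sin(2x)
u'=2cos(2x)

Answer: (2cos(2x))/(sin(2x))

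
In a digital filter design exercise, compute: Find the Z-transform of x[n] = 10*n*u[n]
Z{n * u[n]} = z/(z-1)^2
By linearity: Z{10 * n * u[n]} = 10z/(z-1)^2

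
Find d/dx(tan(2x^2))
Chain rule: d/dx[tan(u)] = sec²(u)·u' where u = 2x^2
u' = 4x

Answer: 4x·sec²(2x^2)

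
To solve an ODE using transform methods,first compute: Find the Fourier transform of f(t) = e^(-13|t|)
Using the standard pair: F{e^(-a|t|)}=2a/(a^2 + omega^2)
With a=13: F(omega)=26/(169 + omega^2)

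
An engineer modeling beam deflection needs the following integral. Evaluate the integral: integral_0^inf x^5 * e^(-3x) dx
This is a Gamma integral. Substitute u=3x (du=3 dx):
integral_0^inf x^5*e^(-3x) dx=(1/3^6) integral_0^inf u^5*e^(-u) du
=Gamma(6)/3^6=5!/3^6=120/729

Answer: 40/243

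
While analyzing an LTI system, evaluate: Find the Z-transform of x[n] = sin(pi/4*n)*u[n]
Z{sin(w0*n)*u[n]} = z*sin(w0)/(z^2-2z*cos(w0)+1)
With w0 = pi/4: X(z) = z*sin(pi/4)/(z^2-2z*cos(pi/4)+1)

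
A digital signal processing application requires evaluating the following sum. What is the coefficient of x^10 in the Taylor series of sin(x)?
sin(x) has only odd powers. Coefficient of x^10=0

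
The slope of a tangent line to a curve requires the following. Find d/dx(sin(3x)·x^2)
Product rule: (fg)' = f'g+fg'
f = sin(3x), f' = 3·cos(3x)
g = x^2, g' = 2x

Answer: 3·cos(3x)·x^2+2·sin(3x)·x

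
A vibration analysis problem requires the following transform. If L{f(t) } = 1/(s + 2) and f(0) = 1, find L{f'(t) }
L{f'(t)}=s·F(s) - f(0)=s/(s + 2) - 1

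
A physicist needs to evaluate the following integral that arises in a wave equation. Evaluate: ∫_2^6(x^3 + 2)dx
Step 1: Find antiderivative F(x)=(1/4)x^4 + 2x
Step 2: F(6) - F(2)=336 - (8)=328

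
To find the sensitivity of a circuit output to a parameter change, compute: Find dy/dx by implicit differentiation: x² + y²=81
Differentiate both sides: 2x + 2y·(dy/dx) = 0
Solve: dy/dx = -2x/(2y) = -x/y

Answer: dy/dx = -x/y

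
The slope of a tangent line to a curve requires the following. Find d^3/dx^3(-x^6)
Apply power rule 3 times:
d^1: -6x^5
d^2: -30x^4
d^3: -120x^3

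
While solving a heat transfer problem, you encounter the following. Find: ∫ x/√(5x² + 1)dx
Let u = 5x² + 1, du = 10x dx
∫ (1/10)·u^(-1/2) du = √u/5 + C

Answer: √(5x² + 1)/5 + C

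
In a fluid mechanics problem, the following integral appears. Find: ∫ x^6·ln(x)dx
By parts: u = ln(x), dv = x^6 dx
du = 1/x dx, v = x^7/7
= x^7·ln(x)/7 - ∫ x^6/7 dx
= x^7·ln(x)/7 - x^7/49 + C

Answer: x^7(ln(x)/7 - 1/49) + C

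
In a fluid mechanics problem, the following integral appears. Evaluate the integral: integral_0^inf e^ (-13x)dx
integral_0^inf e^(-13x) dx=[-1/13*e^(-13x)]_0^inf
=0 - (-1/13)=1/13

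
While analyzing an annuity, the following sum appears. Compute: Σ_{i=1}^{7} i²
Using formula: Σ i^2 = n(n+1)(2n+1)/6 = 7·8·15/6 = 140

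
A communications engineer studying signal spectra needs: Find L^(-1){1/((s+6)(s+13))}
Partial fractions: 1/((s + 6)(s + 13))=A/(s + 6) + B/(s + 13)
Cover-up: A=1/(s + 13)|_{s=-6}=1/7; B=1/(s + 6)|_{s=-13}=-1/7
L^(-1)=(1/7)e^(-6t) - (1/7)e^(-13t)

Answer: (1/7)(e^(-6t) - e^(-13t))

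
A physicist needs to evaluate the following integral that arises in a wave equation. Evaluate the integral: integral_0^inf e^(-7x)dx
integral_0^inf e^(-7x) dx = [-1/7 * e^(-7x)]_0^inf
= 0 - (-1/7) = 1/7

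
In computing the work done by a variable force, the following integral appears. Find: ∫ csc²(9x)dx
Since d/dx[-cot(9x)] = 9csc²(9x), integral = -cot(9x)/9+C

Answer: (-1/9)cot(9x)+C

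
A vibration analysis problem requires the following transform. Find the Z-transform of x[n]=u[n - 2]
Using the time-shift property: Z{u[n-2]} = z^(-2)*z/(z-1)
= z^(-1)/(z-1)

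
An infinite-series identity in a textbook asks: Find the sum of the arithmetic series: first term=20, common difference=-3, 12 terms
Last term: a_n=20+(12-1)·-3=-13
Sum=n(a_1+a_n)/2=12(20+(-13))/2=42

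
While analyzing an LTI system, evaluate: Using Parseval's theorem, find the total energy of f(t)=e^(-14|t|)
Parseval's theorem: E=integral |f(t)|^2 dt=(1/2pi) integral |F(omega)|^2 domega
E=integral_{-inf}^{inf} e^(-28|t|) dt=2*integral_0^inf e^(-28t) dt=2/(2*14)=1/14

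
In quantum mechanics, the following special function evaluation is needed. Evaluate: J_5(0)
J_n(0)=0 for all n > 0 (Bessel function of first kind)
J_5(0)=0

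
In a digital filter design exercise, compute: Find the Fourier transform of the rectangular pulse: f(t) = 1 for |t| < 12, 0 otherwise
F(omega)=integral from -12 to 12 of e^(-j*omega*t) dt
=2*sin(12*omega)/omega=24*sinc(12*omega/pi)

Answer: 2*sin(12*omega)/omega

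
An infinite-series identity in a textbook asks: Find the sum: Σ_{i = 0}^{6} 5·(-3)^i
Geometric series: S=a(1 - r^n)/(1 - r)
a=5, r=-3, n=7
S=5(1 + 2187)/4=2735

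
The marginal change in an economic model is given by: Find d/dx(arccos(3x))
d/dx[arccos(u)] = -u'/√(1-u²), u = 3x, u' = 3

Answer: -3/√(1 - 9x²)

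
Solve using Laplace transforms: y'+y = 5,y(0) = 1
Take L of both sides: sY(s)-1+Y(s) = 5/s
Y(s)(s+1) = 5/s+1
Y(s) = 5/(s(s+1))+1/(s+1)
Partial fractions: 5/(s(s+1)) = 5/s - 5/(s+1)
So Y(s) = 5/s - 4/(s+1)
Inverse transform (L^(-1){1/s} = 1, L^(-1){1/(s+1)} = e^(-t)):

Answer: y(t) = 5-4·e^(-t)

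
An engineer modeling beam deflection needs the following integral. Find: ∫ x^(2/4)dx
Power rule: ∫ x^(1/2) dx = x^(3/2)/(3/2)+C

Answer: (2/3)·x^(3/2)+C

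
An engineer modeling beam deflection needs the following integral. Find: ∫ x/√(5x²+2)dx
Let u=5x² + 2, du=10x dx
∫ (1/10)·u^(-1/2) du=√u/5 + C

Answer: √(5x² + 2)/5 + C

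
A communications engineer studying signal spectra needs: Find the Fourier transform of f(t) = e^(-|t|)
Using the standard pair: F{e^(-a|t|)}=2a/(a^2+omega^2)
With a=1: F(omega)=2/(1+omega^2)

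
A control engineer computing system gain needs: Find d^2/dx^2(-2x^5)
Apply power rule 2 times:
d^1: -10x^4
d^2: -40x^3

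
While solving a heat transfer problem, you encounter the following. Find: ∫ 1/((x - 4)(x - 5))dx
Partial fractions: 1/((x-4)(x-5))=A/(x-4) + B/(x-5)
A=-1, B=1
∫ [-1· 1/(x-4) + 1· 1/(x-5)] dx
=(1)[ln|x-5| - ln|x-4|] + C

Answer: ln|(x-5)/(x-4)| + C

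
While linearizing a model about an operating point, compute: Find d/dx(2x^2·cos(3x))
Product rule: (fg)' = f'g+fg'
f = 2x^2, f' = 4x
g = cos(3x), g' = -3·sin(3x)

Answer: 4x·cos(3x)-6x^2·sin(3x)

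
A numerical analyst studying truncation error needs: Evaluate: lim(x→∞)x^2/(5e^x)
Apply L'Hôpital 2 times (∞/∞ each time):
Eventually get 2!/(5e^x) → 0

Answer: 0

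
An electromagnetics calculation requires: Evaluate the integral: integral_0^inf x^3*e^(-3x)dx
This is a Gamma integral. Substitute u = 3x (du = 3 dx):
integral_0^inf x^3 * e^(-3x) dx = (1/3^4) integral_0^inf u^3 * e^(-u) du
= Gamma(4)/3^4 = 3!/3^4 = 6/81

Answer: 2/27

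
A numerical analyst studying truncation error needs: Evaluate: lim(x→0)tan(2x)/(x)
tan(u) ≈ u for small u:
tan(2x)/(x) ≈ 2x/(x) = 2/1

Answer: 2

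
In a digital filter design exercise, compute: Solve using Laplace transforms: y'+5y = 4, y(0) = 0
Take L of both sides: sY(s) - 0 + 5Y(s) = 4/s
Y(s)(s + 5) = 4/s + 0
Y(s) = 4/(s(s + 5)) + 0/(s + 5)
Partial fractions: 4/(s(s + 5)) = (4/5)/s - (4/5)/(s + 5)
So Y(s) = (4/5)/s - (4/5)/(s + 5)
Inverse transform (L^(-1){1/s} = 1, L^(-1){1/(s + 5)} = e^(-5t)):

Answer: y(t) = 4/5 - (4/5)·e^(-5t)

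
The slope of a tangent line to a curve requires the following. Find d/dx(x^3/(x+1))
Quotient rule: (f/g)'=(f'g - fg')/g²
f=x^3, f'=3x^2
g=x+1, g'=1

Answer: (3x^2·(x+1) - x^3)/(x+1)²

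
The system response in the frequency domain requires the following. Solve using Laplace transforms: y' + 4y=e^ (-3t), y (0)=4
Take L: sY - 4+4Y = 1/(s+3)
Y(s+4) = 1/(s+3)+4
Y = 1/((s+3)(s+4))+4/(s+4)
Partial fractions: 1/((s+3)(s+4)) = 1/(s+3)-1/(s+4)
So Y = 1/(s+3)+3/(s+4)
Inverse Laplace transform (L^(-1){1/(s+3)} = e^(-3t), L^(-1){1/(s+4)} = e^(-4t)):

Answer: y(t) = 1·e^(-3t)+3·e^(-4t)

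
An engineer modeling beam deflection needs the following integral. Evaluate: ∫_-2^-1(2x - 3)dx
Step 1: Find antiderivative F(x)=x^2-3x
Step 2: F(-1) - F(-2)=4 - (10)=-6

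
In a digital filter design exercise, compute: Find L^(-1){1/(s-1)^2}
L^(-1){1/(s-a)^n} = t^(n-1)·e^(at)/(n-1)!
Here a = 1, n = 2: t^1·e^(t)/1

Answer: t·e^(t)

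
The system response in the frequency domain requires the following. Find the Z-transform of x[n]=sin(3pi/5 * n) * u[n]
Z{sin(w0*n)*u[n]} = z*sin(w0)/(z^2-2z*cos(w0)+1)
With w0 = 3pi/5: X(z) = z*sin(3pi/5)/(z^2-2z*cos(3pi/5)+1)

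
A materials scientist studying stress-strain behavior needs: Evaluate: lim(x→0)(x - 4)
Polynomial is continuous, so substitute x=0:
1·0-4=-4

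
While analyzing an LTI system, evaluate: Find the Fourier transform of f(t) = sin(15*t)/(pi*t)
sin(W*t)/(pi*t) = (W/pi)*sinc(W*t/pi) is the impulse response of the ideal low-pass filter with cutoff W (here W = 15).
Its Fourier transform is a rectangular function:
F(omega) = 1 for |omega| < 15, 0 otherwise

Answer: rect(omega/30) [i.e., 1 for |omega| < 15, 0 otherwise]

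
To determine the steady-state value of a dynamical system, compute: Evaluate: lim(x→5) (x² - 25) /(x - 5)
Factor: (x² - 25) = (x-5)(x+5)
Cancel (x-5): lim(x→5) (x+5) = 10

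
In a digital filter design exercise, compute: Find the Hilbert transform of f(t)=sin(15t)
The Hilbert transform shifts each frequency component by -pi/2.
H{sin(wt)} = -cos(wt)
With w = 15: H{sin(15t)} = -cos(15t)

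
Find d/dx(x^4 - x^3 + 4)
Power rule: d/dx(ax^n)=n·a·x^(n-1)
Term by term: 4·x^3 - 3·x^2

Answer: 4x^3 - 3x^2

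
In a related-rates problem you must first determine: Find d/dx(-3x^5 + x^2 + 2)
Power rule: d/dx(ax^n) = n·a·x^(n-1)
Term by term: -15·x^4 + 2·x

Answer: -15x^4 + 2x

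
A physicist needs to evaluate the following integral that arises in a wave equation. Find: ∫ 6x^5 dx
Using power rule: ∫ 6x^5 dx = 6/6 x^6+C = x^6+C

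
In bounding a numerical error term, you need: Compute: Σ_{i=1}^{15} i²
Using formula: Σ i^2=n(n + 1)(2n + 1)/6=15·16·31/6=1240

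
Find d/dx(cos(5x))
Chain rule: d/dx[cos(u)]=-sin(u)·u' where u=5x
u'=5

Answer: -5·sin(5x)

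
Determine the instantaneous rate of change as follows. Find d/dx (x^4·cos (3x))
Product rule: (fg)' = f'g + fg'
f = x^4, f' = 4x^3
g = cos(3x), g' = -3·sin(3x)

Answer: 4x^3·cos(3x) - 3x^4·sin(3x)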